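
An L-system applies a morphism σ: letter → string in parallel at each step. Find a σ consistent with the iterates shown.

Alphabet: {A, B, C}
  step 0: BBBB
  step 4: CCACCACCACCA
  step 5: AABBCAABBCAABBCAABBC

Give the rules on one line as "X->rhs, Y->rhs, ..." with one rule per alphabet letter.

  step 4 ⇒ step 5: CCACCACCACCA ⇒ A·A·BBC·A·A·BBC·A·A·BBC·A·A·BBC
    A ↦ BBC
    C ↦ A
    B ↦ C  (constrained at step 0)

A->BBC, B->C, C->A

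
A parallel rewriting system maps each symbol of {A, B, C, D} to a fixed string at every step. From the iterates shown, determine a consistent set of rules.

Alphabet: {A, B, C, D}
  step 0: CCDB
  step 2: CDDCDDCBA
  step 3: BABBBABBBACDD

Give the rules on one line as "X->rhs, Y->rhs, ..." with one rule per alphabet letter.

A->DD, B->C, C->BA, D->B

  step 2 ⇒ step 3: CDDCDDCBA ⇒ BA·B·B·BA·B·B·BA·C·DD
    A ↦ DD
    B ↦ C
    C ↦ BA
    D ↦ B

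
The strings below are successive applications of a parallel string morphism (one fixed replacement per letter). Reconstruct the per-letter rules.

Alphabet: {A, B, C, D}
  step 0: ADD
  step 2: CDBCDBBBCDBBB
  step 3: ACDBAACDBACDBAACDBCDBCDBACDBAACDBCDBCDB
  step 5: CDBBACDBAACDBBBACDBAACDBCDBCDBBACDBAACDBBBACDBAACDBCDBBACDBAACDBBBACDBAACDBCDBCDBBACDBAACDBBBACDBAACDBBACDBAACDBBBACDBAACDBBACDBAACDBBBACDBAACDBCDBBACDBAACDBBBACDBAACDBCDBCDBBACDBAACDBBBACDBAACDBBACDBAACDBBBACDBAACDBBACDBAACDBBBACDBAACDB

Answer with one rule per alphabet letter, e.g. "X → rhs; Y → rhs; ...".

A->B, B->CDB, C->ACD, D->BAA

  step 2 ⇒ step 3: CDBCDBBBCDBBB ⇒ ACD·BAA·CDB·ACD·BAA·CDB·CDB·CDB·ACD·BAA·CDB·CDB·CDB
    B ↦ CDB
    C ↦ ACD
    D ↦ BAA
    A ↦ B  (constrained at step 0)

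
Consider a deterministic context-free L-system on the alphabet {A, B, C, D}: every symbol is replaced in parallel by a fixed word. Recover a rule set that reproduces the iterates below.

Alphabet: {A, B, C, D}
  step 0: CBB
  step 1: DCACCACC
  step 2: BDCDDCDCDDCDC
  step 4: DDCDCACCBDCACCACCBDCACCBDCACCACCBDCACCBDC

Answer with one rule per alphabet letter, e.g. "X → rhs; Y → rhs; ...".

A->D, B->ACC, C->DC, D->B

  step 1 ⇒ step 2: DCACCACC ⇒ B·DC·D·DC·DC·D·DC·DC
    A ↦ D
    C ↦ DC
    D ↦ B
  step 0 ⇒ step 1: CBB ⇒ DC·ACC·ACC
    B ↦ ACC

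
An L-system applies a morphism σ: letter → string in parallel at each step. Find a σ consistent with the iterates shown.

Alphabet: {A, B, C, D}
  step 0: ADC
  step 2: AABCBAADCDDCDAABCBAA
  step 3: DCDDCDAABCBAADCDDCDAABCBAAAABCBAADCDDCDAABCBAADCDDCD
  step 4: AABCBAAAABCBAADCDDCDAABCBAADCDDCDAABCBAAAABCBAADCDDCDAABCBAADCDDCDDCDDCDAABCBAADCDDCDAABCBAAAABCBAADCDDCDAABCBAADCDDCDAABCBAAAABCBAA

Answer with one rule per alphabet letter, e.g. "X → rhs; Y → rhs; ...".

A->DCD, B->AA, C->BCB, D->AA

  step 3 ⇒ step 4: DCDDCDAABCBAADCDDCDAABCBAAAABCBAADCDDCDAABCBAADCDDCD ⇒ AA·BCB·AA·AA·BCB·AA·DCD·DCD·AA·BCB·AA·DCD·DCD·AA·BCB·AA·AA·BCB·AA·DCD·DCD·AA·BCB·AA·DCD·DCD·DCD·DCD·AA·BCB·AA·DCD·DCD·AA·BCB·AA·AA·BCB·AA·DCD·DCD·AA·BCB·AA·DCD·DCD·AA·BCB·AA·AA·BCB·AA
    A ↦ DCD
    B ↦ AA
    C ↦ BCB
    D ↦ AA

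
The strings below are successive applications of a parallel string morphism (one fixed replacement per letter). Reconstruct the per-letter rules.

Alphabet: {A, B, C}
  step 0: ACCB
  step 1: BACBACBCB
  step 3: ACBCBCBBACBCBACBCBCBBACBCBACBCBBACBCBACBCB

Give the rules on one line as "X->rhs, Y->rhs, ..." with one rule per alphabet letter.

A->B, B->CB, C->ACB

  step 0 ⇒ step 1: ACCB ⇒ B·ACB·ACB·CB
    A ↦ B
    B ↦ CB
    C ↦ ACB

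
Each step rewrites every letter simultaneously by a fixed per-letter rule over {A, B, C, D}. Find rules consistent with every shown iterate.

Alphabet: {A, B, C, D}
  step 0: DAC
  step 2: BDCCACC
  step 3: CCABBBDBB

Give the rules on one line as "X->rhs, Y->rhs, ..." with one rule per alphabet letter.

  step 2 ⇒ step 3: BDCCACC ⇒ CC·A·B·B·BD·B·B
    A ↦ BD
    B ↦ CC
    C ↦ B
    D ↦ A

A->BD, B->CC, C->B, D->A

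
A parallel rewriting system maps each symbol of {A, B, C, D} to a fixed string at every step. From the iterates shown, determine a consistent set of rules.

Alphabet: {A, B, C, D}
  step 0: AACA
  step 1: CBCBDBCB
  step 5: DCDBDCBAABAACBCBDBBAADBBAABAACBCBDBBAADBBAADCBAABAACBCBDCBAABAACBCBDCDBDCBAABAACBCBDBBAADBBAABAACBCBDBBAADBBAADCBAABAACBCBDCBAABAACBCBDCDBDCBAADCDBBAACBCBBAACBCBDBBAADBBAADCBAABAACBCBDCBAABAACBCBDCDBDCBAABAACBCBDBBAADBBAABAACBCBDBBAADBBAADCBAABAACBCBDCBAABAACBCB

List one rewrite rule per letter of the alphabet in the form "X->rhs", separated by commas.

  step 0 ⇒ step 1: AACA ⇒ CB·CB·DB·CB
    A ↦ CB
    C ↦ DB
    B ↦ BAA  (constrained at step 1)
    D ↦ DC  (constrained at step 1)

A->CB, B->BAA, C->DB, D->DC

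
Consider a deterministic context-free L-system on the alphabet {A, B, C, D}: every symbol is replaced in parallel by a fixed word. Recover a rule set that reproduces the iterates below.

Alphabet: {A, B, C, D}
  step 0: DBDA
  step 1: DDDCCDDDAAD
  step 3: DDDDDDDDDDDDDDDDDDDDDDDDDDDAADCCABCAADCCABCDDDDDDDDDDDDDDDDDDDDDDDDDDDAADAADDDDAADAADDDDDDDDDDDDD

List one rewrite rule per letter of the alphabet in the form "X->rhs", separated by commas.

  step 0 ⇒ step 1: DBDA ⇒ DDD·CC·DDD·AAD
    A ↦ AAD
    B ↦ CC
    D ↦ DDD
    C ↦ ABC  (constrained at step 1)

A->AAD, B->CC, C->ABC, D->DDD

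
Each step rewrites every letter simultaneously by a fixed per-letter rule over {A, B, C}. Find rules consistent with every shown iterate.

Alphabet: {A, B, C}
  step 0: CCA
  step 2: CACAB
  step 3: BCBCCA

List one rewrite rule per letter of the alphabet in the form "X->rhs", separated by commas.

A->C, B->CA, C->B

  step 2 ⇒ step 3: CACAB ⇒ B·C·B·C·CA
    A ↦ C
    B ↦ CA
    C ↦ B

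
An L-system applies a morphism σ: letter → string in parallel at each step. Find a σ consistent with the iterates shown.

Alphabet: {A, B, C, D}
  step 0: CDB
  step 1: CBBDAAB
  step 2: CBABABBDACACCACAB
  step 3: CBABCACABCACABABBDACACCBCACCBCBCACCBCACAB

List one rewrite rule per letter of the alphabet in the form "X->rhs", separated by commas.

  step 2 ⇒ step 3: CBABABBDACACCACAB ⇒ CB·AB·CAC·AB·CAC·AB·AB·BDA·CAC·CB·CAC·CB·CB·CAC·CB·CAC·AB
    A ↦ CAC
    B ↦ AB
    C ↦ CB
    D ↦ BDA

A->CAC, B->AB, C->CB, D->BDA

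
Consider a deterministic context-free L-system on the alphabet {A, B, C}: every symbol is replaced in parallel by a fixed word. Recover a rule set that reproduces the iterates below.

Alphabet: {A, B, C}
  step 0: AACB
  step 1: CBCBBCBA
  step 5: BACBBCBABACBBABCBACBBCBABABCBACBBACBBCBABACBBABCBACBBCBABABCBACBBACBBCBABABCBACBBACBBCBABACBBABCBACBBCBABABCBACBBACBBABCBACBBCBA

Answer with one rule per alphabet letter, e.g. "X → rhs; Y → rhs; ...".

  step 0 ⇒ step 1: AACB ⇒ CB·CB·BC·BA
    A ↦ CB
    B ↦ BA
    C ↦ BC

A->CB, B->BA, C->BC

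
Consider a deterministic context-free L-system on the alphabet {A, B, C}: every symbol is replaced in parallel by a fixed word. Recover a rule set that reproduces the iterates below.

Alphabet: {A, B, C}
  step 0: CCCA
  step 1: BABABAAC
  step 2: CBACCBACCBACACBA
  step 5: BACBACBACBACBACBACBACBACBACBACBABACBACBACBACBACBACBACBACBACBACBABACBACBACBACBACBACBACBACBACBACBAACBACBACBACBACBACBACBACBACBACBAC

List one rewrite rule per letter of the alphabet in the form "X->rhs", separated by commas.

  step 1 ⇒ step 2: BABABAAC ⇒ CB·AC·CB·AC·CB·AC·AC·BA
    A ↦ AC
    B ↦ CB
    C ↦ BA

A->AC, B->CB, C->BA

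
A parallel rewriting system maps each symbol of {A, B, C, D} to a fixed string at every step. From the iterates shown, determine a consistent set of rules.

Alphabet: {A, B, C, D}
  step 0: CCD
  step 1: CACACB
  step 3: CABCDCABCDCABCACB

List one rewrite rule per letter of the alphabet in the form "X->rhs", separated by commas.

A->B, B->CD, C->CA, D->CB

  step 0 ⇒ step 1: CCD ⇒ CA·CA·CB
    C ↦ CA
    D ↦ CB
    A ↦ B  (constrained at step 1)
    B ↦ CD  (constrained at step 1)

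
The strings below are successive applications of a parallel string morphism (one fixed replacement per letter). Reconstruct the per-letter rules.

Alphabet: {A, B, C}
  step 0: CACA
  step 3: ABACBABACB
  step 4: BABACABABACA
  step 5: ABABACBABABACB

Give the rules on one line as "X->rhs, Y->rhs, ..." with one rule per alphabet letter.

A->B, B->A, C->AC

  step 4 ⇒ step 5: BABACABABACA ⇒ A·B·A·B·AC·B·A·B·A·B·AC·B
    A ↦ B
    B ↦ A
    C ↦ AC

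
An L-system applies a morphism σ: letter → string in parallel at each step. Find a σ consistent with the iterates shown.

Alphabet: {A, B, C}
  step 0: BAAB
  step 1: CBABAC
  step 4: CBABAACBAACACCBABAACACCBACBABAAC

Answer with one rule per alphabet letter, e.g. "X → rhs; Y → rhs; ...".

  step 0 ⇒ step 1: BAAB ⇒ C·BA·BA·C
    A ↦ BA
    B ↦ C
    C ↦ AC  (constrained at step 1)

A->BA, B->C, C->AC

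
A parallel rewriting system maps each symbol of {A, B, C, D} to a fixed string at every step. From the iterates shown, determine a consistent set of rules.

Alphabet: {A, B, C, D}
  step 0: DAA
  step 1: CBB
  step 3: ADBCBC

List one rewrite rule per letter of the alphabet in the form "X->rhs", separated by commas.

  step 0 ⇒ step 1: DAA ⇒ C·B·B
    A ↦ B
    D ↦ C
    B ↦ AD  (constrained at step 1)
    C ↦ B  (constrained at step 1)

A->B, B->AD, C->B, D->C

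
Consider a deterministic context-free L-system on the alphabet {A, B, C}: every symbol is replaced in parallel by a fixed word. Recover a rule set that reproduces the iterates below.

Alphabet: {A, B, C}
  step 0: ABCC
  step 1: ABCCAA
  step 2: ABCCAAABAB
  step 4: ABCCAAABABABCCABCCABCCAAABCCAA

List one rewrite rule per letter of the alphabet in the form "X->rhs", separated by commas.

  step 1 ⇒ step 2: ABCCAA ⇒ AB·CC·A·A·AB·AB
    A ↦ AB
    B ↦ CC
    C ↦ A

A->AB, B->CC, C->A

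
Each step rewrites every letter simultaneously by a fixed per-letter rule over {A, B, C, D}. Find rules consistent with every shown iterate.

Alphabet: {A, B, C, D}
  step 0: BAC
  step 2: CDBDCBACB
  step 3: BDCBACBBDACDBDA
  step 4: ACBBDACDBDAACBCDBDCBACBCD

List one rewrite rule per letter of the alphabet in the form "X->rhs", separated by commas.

  step 3 ⇒ step 4: BDCBACBBDACDBDA ⇒ A·CB·BD·A·CD·BD·A·A·CB·CD·BD·CB·A·CB·CD
    A ↦ CD
    B ↦ A
    C ↦ BD
    D ↦ CB

A->CD, B->A, C->BD, D->CB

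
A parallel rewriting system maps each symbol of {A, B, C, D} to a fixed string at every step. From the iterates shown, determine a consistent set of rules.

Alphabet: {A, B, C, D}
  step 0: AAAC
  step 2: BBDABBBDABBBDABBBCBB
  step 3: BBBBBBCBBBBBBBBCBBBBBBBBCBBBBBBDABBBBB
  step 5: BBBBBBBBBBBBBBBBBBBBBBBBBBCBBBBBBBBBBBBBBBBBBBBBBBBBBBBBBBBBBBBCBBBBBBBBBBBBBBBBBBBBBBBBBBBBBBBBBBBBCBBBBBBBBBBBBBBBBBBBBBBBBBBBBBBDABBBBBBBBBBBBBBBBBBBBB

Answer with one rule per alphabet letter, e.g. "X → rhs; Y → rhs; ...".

  step 2 ⇒ step 3: BBDABBBDABBBDABBBCBB ⇒ BB·BB·B·BC·BB·BB·BB·B·BC·BB·BB·BB·B·BC·BB·BB·BB·DAB·BB·BB
    A ↦ BC
    B ↦ BB
    C ↦ DAB
    D ↦ B

A->BC, B->BB, C->DAB, D->B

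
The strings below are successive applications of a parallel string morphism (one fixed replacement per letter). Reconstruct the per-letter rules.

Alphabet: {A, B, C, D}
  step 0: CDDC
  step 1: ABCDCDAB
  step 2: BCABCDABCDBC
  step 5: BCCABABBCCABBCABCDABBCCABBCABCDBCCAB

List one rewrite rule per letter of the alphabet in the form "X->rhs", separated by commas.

A->B, B->C, C->AB, D->CD

  step 1 ⇒ step 2: ABCDCDAB ⇒ B·C·AB·CD·AB·CD·B·C
    A ↦ B
    B ↦ C
    C ↦ AB
    D ↦ CD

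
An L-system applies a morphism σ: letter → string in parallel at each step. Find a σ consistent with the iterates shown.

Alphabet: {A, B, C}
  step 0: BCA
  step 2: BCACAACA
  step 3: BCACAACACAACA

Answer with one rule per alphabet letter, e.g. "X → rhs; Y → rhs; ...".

  step 2 ⇒ step 3: BCACAACA ⇒ BC·A·CA·A·CA·CA·A·CA
    A ↦ CA
    B ↦ BC
    C ↦ A

A->CA, B->BC, C->A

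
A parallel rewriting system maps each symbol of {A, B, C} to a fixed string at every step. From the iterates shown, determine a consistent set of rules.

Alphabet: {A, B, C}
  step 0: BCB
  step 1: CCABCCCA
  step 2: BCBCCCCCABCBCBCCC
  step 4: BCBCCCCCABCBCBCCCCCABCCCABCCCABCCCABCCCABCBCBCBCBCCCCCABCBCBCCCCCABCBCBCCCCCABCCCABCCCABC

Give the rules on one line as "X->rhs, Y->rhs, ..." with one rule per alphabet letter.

A->CC, B->CCA, C->BC

  step 1 ⇒ step 2: CCABCCCA ⇒ BC·BC·CC·CCA·BC·BC·BC·CC
    A ↦ CC
    B ↦ CCA
    C ↦ BC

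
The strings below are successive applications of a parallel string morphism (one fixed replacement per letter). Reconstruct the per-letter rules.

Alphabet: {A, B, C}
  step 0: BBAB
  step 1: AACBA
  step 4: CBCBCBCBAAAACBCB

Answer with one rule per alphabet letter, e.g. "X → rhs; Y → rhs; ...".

  step 0 ⇒ step 1: BBAB ⇒ A·A·CB·A
    A ↦ CB
    B ↦ A
    C ↦ A  (constrained at step 1)

A->CB, B->A, C->A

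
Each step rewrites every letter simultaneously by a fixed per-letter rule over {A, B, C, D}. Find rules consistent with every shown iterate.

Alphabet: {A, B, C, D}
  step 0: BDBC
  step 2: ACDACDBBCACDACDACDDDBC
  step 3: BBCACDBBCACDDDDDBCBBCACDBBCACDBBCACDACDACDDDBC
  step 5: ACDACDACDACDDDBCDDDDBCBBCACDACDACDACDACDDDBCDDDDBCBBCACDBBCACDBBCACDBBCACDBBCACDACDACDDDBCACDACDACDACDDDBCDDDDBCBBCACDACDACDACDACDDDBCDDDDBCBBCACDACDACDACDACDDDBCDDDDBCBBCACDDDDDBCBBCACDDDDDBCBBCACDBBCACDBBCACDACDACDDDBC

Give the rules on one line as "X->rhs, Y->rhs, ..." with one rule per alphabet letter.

  step 2 ⇒ step 3: ACDACDBBCACDACDACDDDBC ⇒ B·BC·ACD·B·BC·ACD·DD·DD·BC·B·BC·ACD·B·BC·ACD·B·BC·ACD·ACD·ACD·DD·BC
    A ↦ B
    B ↦ DD
    C ↦ BC
    D ↦ ACD

A->B, B->DD, C->BC, D->ACD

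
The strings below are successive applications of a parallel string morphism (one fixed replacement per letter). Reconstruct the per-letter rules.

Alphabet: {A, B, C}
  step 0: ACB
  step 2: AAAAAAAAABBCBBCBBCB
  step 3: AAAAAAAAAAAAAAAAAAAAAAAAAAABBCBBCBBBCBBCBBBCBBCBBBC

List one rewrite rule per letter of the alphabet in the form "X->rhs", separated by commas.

  step 2 ⇒ step 3: AAAAAAAAABBCBBCBBCB ⇒ AAA·AAA·AAA·AAA·AAA·AAA·AAA·AAA·AAA·BBC·BBC·B·BBC·BBC·B·BBC·BBC·B·BBC
    A ↦ AAA
    B ↦ BBC
    C ↦ B

A->AAA, B->BBC, C->B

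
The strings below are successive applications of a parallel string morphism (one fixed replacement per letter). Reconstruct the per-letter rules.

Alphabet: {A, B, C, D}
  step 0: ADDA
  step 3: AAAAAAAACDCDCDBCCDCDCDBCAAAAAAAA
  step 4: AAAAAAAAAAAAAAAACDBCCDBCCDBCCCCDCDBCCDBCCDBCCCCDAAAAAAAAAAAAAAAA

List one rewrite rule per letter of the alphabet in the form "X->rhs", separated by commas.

A->AA, B->CC, C->CD, D->BC

  step 3 ⇒ step 4: AAAAAAAACDCDCDBCCDCDCDBCAAAAAAAA ⇒ AA·AA·AA·AA·AA·AA·AA·AA·CD·BC·CD·BC·CD·BC·CC·CD·CD·BC·CD·BC·CD·BC·CC·CD·AA·AA·AA·AA·AA·AA·AA·AA
    A ↦ AA
    B ↦ CC
    C ↦ CD
    D ↦ BC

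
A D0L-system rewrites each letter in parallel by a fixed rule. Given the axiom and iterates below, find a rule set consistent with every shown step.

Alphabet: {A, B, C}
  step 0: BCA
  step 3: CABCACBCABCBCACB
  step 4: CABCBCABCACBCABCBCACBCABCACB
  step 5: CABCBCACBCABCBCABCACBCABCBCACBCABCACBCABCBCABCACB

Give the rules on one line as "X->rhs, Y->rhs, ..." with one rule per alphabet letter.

  step 4 ⇒ step 5: CABCBCABCACBCABCBCACBCABCACB ⇒ CA·B·CB·CA·CB·CA·B·CB·CA·B·CA·CB·CA·B·CB·CA·CB·CA·B·CA·CB·CA·B·CB·CA·B·CA·CB
    A ↦ B
    B ↦ CB
    C ↦ CA

A->B, B->CB, C->CA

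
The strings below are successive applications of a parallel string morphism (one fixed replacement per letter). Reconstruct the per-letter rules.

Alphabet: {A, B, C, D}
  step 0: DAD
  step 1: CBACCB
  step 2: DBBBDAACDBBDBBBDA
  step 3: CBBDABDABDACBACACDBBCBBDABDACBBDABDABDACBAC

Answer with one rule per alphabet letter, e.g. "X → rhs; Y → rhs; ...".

A->AC, B->BDA, C->DBB, D->CB

  step 2 ⇒ step 3: DBBBDAACDBBDBBBDA ⇒ CB·BDA·BDA·BDA·CB·AC·AC·DBB·CB·BDA·BDA·CB·BDA·BDA·BDA·CB·AC
    A ↦ AC
    B ↦ BDA
    C ↦ DBB
    D ↦ CB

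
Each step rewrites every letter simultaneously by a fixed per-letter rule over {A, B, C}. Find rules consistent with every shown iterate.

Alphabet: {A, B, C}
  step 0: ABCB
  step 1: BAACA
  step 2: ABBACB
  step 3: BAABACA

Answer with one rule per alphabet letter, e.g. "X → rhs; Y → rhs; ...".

  step 2 ⇒ step 3: ABBACB ⇒ B·A·A·B·AC·A
    A ↦ B
    B ↦ A
    C ↦ AC

A->B, B->A, C->AC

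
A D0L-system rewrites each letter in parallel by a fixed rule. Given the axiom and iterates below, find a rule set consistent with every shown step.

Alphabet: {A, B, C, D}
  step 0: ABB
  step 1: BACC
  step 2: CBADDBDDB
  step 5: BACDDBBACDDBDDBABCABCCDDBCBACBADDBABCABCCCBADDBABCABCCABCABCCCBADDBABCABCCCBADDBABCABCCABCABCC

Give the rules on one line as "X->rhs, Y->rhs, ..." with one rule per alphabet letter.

A->BA, B->C, C->DDB, D->ABC

  step 1 ⇒ step 2: BACC ⇒ C·BA·DDB·DDB
    A ↦ BA
    B ↦ C
    C ↦ DDB
    D ↦ ABC  (constrained at step 2)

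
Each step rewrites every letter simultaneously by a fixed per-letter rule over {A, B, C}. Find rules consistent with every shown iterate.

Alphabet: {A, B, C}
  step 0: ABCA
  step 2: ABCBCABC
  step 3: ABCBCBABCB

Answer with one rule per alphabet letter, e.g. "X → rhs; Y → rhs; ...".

A->AB, B->C, C->B

  step 2 ⇒ step 3: ABCBCABC ⇒ AB·C·B·C·B·AB·C·B
    A ↦ AB
    B ↦ C
    C ↦ B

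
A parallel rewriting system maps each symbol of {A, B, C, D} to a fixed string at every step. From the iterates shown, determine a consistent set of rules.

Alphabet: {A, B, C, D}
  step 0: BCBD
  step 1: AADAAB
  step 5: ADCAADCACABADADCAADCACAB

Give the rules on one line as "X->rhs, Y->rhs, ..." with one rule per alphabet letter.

A->C, B->A, C->AD, D->AB

  step 0 ⇒ step 1: BCBD ⇒ A·AD·A·AB
    B ↦ A
    C ↦ AD
    D ↦ AB
    A ↦ C  (constrained at step 1)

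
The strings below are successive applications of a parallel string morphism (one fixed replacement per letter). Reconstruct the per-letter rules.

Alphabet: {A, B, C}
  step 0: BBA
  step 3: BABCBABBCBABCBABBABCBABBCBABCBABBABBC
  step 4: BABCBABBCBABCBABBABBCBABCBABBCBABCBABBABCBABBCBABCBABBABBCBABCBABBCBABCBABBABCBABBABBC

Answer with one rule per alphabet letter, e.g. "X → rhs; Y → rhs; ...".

A->C, B->BAB, C->BC

  step 3 ⇒ step 4: BABCBABBCBABCBABBABCBABBCBABCBABBABBC ⇒ BAB·C·BAB·BC·BAB·C·BAB·BAB·BC·BAB·C·BAB·BC·BAB·C·BAB·BAB·C·BAB·BC·BAB·C·BAB·BAB·BC·BAB·C·BAB·BC·BAB·C·BAB·BAB·C·BAB·BAB·BC
    A ↦ C
    B ↦ BAB
    C ↦ BC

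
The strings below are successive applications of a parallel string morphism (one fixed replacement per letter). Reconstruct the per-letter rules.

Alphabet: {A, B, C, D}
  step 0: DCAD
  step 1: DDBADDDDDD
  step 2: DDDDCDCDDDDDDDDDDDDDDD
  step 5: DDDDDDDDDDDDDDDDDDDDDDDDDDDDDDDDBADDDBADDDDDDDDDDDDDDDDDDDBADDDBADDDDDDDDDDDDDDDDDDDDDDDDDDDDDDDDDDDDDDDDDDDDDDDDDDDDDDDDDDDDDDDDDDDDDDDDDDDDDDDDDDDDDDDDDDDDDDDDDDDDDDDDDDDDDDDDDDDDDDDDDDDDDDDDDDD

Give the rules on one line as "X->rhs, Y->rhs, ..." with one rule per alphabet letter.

  step 1 ⇒ step 2: DDBADDDDDD ⇒ DD·DD·CDC·DDD·DD·DD·DD·DD·DD·DD
    A ↦ DDD
    B ↦ CDC
    D ↦ DD
  step 0 ⇒ step 1: DCAD ⇒ DD·BAD·DDD·DD
    C ↦ BAD

A->DDD, B->CDC, C->BAD, D->DD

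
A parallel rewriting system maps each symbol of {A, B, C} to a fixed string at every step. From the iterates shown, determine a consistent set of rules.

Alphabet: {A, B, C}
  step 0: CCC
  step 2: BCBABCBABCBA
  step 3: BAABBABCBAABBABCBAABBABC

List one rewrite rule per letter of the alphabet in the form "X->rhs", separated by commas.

A->BC, B->BA, C->AB

  step 2 ⇒ step 3: BCBABCBABCBA ⇒ BA·AB·BA·BC·BA·AB·BA·BC·BA·AB·BA·BC
    A ↦ BC
    B ↦ BA
    C ↦ AB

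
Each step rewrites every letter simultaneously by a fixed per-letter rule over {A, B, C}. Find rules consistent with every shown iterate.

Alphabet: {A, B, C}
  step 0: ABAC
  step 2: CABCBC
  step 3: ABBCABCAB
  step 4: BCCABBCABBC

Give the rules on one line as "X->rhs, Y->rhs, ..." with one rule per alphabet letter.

A->B, B->C, C->AB

  step 3 ⇒ step 4: ABBCABCAB ⇒ B·C·C·AB·B·C·AB·B·C
    A ↦ B
    B ↦ C
    C ↦ AB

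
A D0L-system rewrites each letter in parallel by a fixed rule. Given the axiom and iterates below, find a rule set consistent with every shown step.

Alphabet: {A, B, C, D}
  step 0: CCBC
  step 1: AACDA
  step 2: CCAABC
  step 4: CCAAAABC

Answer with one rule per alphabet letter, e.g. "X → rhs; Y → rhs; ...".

A->C, B->CD, C->A, D->AB

  step 1 ⇒ step 2: AACDA ⇒ C·C·A·AB·C
    A ↦ C
    C ↦ A
    D ↦ AB
  step 0 ⇒ step 1: CCBC ⇒ A·A·CD·A
    B ↦ CD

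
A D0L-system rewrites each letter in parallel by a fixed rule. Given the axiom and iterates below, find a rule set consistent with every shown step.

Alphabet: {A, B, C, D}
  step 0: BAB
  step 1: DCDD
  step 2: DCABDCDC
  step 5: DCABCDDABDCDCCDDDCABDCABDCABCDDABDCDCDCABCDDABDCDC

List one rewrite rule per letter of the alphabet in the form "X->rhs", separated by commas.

  step 1 ⇒ step 2: DCDD ⇒ DC·AB·DC·DC
    C ↦ AB
    D ↦ DC
  step 0 ⇒ step 1: BAB ⇒ D·CD·D
    A ↦ CD
  step 0 ⇒ step 1: BAB ⇒ D·CD·D
    B ↦ D

A->CD, B->D, C->AB, D->DC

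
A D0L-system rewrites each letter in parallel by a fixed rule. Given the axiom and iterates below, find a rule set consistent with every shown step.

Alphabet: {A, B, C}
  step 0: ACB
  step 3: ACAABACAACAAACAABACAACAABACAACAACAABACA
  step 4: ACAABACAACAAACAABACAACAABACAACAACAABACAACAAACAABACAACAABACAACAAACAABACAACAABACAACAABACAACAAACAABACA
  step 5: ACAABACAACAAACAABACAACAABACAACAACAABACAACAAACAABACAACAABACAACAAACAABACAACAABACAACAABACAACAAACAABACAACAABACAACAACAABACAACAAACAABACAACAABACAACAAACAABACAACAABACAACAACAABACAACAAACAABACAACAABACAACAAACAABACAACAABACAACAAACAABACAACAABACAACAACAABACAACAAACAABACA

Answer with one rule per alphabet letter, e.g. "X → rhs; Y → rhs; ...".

A->ACA, B->A, C->AB

  step 4 ⇒ step 5: ACAABACAACAAACAABACAACAABACAACAACAABACAACAAACAABACAACAABACAACAAACAABACAACAABACAACAABACAACAAACAABACA ⇒ ACA·AB·ACA·ACA·A·ACA·AB·ACA·ACA·AB·ACA·ACA·ACA·AB·ACA·ACA·A·ACA·AB·ACA·ACA·AB·ACA·ACA·A·ACA·AB·ACA·ACA·AB·ACA·ACA·AB·ACA·ACA·A·ACA·AB·ACA·ACA·AB·ACA·ACA·ACA·AB·ACA·ACA·A·ACA·AB·ACA·ACA·AB·ACA·ACA·A·ACA·AB·ACA·ACA·AB·ACA·ACA·ACA·AB·ACA·ACA·A·ACA·AB·ACA·ACA·AB·ACA·ACA·A·ACA·AB·ACA·ACA·AB·ACA·ACA·A·ACA·AB·ACA·ACA·AB·ACA·ACA·ACA·AB·ACA·ACA·A·ACA·AB·ACA
    A ↦ ACA
    B ↦ A
    C ↦ AB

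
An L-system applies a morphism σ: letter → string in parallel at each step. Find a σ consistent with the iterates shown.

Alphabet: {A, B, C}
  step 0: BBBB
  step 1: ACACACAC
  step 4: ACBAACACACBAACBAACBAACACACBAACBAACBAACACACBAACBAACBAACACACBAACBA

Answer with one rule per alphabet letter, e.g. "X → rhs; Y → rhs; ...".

  step 0 ⇒ step 1: BBBB ⇒ AC·AC·AC·AC
    B ↦ AC
    A ↦ AC  (constrained at step 1)
    C ↦ BA  (constrained at step 1)

A->AC, B->AC, C->BA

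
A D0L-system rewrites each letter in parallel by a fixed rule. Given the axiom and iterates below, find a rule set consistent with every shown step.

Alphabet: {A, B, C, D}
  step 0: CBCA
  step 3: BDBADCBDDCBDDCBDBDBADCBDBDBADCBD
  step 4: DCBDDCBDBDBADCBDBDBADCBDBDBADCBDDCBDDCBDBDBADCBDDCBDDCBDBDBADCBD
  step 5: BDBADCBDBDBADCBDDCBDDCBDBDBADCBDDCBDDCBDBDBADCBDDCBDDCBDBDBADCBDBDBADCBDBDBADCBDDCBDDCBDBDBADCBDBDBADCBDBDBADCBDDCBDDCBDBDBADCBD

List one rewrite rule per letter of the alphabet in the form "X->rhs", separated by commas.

A->BD, B->DC, C->BA, D->BD

  step 4 ⇒ step 5: DCBDDCBDBDBADCBDBDBADCBDBDBADCBDDCBDDCBDBDBADCBDDCBDDCBDBDBADCBD ⇒ BD·BA·DC·BD·BD·BA·DC·BD·DC·BD·DC·BD·BD·BA·DC·BD·DC·BD·DC·BD·BD·BA·DC·BD·DC·BD·DC·BD·BD·BA·DC·BD·BD·BA·DC·BD·BD·BA·DC·BD·DC·BD·DC·BD·BD·BA·DC·BD·BD·BA·DC·BD·BD·BA·DC·BD·DC·BD·DC·BD·BD·BA·DC·BD
    A ↦ BD
    B ↦ DC
    C ↦ BA
    D ↦ BD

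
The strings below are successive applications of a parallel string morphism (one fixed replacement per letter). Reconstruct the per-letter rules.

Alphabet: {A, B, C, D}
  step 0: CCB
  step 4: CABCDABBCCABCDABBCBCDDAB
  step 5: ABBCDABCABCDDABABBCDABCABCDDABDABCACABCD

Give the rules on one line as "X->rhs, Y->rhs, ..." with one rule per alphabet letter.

A->BC, B->D, C->AB, D->CA

  step 4 ⇒ step 5: CABCDABBCCABCDABBCBCDDAB ⇒ AB·BC·D·AB·CA·BC·D·D·AB·AB·BC·D·AB·CA·BC·D·D·AB·D·AB·CA·CA·BC·D
    A ↦ BC
    B ↦ D
    C ↦ AB
    D ↦ CA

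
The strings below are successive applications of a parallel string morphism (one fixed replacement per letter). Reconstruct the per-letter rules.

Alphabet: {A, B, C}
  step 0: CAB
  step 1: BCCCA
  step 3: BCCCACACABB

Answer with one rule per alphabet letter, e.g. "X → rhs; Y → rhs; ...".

A->CC, B->CA, C->B

  step 0 ⇒ step 1: CAB ⇒ B·CC·CA
    A ↦ CC
    B ↦ CA
    C ↦ B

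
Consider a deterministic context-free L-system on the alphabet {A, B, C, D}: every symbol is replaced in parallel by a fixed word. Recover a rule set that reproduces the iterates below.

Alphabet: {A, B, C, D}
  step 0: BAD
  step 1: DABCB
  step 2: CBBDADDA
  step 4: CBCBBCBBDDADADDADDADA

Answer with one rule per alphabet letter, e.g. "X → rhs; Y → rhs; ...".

  step 1 ⇒ step 2: DABCB ⇒ CB·B·DA·D·DA
    A ↦ B
    B ↦ DA
    C ↦ D
    D ↦ CB

A->B, B->DA, C->D, D->CB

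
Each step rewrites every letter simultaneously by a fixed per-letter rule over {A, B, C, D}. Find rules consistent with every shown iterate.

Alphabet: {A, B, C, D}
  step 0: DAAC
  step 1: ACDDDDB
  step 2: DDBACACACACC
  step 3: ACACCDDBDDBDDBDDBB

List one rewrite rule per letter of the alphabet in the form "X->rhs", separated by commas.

A->DD, B->C, C->B, D->AC

  step 2 ⇒ step 3: DDBACACACACC ⇒ AC·AC·C·DD·B·DD·B·DD·B·DD·B·B
    A ↦ DD
    B ↦ C
    C ↦ B
    D ↦ AC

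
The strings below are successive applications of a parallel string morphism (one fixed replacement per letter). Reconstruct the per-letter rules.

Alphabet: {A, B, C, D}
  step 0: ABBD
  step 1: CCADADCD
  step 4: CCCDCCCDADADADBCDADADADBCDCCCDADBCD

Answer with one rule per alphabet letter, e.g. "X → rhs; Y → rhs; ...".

A->CC, B->AD, C->B, D->CD

  step 0 ⇒ step 1: ABBD ⇒ CC·AD·AD·CD
    A ↦ CC
    B ↦ AD
    D ↦ CD
    C ↦ B  (constrained at step 1)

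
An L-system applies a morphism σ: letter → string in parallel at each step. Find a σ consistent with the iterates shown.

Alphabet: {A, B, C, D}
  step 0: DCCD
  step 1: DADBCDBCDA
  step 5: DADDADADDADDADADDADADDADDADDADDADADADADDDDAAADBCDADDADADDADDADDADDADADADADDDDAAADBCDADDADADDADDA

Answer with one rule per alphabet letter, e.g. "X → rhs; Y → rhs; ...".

  step 0 ⇒ step 1: DCCD ⇒ DA·DBC·DBC·DA
    C ↦ DBC
    D ↦ DA
    A ↦ D  (constrained at step 1)
    B ↦ AA  (constrained at step 1)

A->D, B->AA, C->DBC, D->DA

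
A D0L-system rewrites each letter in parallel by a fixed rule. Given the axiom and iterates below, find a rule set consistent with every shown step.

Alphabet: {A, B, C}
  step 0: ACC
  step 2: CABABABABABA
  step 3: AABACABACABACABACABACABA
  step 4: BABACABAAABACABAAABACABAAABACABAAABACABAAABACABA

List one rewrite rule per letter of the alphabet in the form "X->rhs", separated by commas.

A->BA, B->CA, C->AA

  step 3 ⇒ step 4: AABACABACABACABACABACABA ⇒ BA·BA·CA·BA·AA·BA·CA·BA·AA·BA·CA·BA·AA·BA·CA·BA·AA·BA·CA·BA·AA·BA·CA·BA
    A ↦ BA
    B ↦ CA
    C ↦ AA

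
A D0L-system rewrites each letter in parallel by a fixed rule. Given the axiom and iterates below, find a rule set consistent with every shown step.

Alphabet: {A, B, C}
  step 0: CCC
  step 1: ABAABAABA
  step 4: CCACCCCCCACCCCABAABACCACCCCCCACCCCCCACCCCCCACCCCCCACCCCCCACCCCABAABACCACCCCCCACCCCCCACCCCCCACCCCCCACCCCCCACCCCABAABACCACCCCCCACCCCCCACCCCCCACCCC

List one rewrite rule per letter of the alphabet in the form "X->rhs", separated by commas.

A->CC, B->ACC, C->ABA

  step 0 ⇒ step 1: CCC ⇒ ABA·ABA·ABA
    C ↦ ABA
    A ↦ CC  (constrained at step 1)
    B ↦ ACC  (constrained at step 1)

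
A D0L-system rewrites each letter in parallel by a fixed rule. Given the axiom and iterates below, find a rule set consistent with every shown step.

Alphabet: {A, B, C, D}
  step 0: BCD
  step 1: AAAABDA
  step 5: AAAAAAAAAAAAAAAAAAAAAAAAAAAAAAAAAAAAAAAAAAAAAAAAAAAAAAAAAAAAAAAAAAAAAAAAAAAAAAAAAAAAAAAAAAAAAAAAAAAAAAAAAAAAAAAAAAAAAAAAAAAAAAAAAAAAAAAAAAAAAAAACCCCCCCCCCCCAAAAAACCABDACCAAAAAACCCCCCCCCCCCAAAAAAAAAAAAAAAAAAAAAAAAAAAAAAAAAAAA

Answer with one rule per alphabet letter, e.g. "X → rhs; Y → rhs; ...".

A->CC, B->A, C->AAA, D->BDA

  step 0 ⇒ step 1: BCD ⇒ A·AAA·BDA
    B ↦ A
    C ↦ AAA
    D ↦ BDA
    A ↦ CC  (constrained at step 1)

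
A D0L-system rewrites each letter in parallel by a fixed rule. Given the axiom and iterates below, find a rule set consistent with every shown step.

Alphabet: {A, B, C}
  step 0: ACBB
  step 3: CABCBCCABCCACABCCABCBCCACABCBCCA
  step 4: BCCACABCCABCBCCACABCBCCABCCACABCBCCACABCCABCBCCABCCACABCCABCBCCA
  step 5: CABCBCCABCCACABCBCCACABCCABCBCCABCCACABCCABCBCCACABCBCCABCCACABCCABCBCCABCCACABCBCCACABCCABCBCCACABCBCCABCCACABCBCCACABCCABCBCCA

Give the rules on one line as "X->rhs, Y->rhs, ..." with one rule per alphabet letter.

  step 4 ⇒ step 5: BCCACABCCABCBCCACABCBCCABCCACABCBCCACABCCABCBCCABCCACABCCABCBCCA ⇒ CA·BC·BC·CA·BC·CA·CA·BC·BC·CA·CA·BC·CA·BC·BC·CA·BC·CA·CA·BC·CA·BC·BC·CA·CA·BC·BC·CA·BC·CA·CA·BC·CA·BC·BC·CA·BC·CA·CA·BC·BC·CA·CA·BC·CA·BC·BC·CA·CA·BC·BC·CA·BC·CA·CA·BC·BC·CA·CA·BC·CA·BC·BC·CA
    A ↦ CA
    B ↦ CA
    C ↦ BC

A->CA, B->CA, C->BC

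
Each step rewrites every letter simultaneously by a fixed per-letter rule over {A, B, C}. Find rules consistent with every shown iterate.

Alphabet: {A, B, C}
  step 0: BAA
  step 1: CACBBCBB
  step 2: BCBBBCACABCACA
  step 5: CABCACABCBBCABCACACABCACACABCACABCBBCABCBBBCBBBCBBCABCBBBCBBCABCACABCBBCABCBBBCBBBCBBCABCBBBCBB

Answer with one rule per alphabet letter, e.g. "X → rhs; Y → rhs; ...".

  step 1 ⇒ step 2: CACBBCBB ⇒ B·CBB·B·CA·CA·B·CA·CA
    A ↦ CBB
    B ↦ CA
    C ↦ B

A->CBB, B->CA, C->B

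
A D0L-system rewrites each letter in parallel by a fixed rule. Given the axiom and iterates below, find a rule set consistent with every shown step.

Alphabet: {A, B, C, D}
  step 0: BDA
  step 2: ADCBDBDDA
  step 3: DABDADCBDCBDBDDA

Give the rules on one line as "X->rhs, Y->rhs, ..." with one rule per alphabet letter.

A->DA, B->C, C->AD, D->BD

  step 2 ⇒ step 3: ADCBDBDDA ⇒ DA·BD·AD·C·BD·C·BD·BD·DA
    A ↦ DA
    B ↦ C
    C ↦ AD
    D ↦ BD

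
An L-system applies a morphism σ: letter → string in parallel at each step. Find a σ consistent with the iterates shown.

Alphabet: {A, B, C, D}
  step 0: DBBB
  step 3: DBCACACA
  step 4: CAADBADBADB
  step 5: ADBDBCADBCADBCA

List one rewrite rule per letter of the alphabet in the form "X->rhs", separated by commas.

  step 4 ⇒ step 5: CAADBADBADB ⇒ A·DB·DB·C·A·DB·C·A·DB·C·A
    A ↦ DB
    B ↦ A
    C ↦ A
    D ↦ C

A->DB, B->A, C->A, D->C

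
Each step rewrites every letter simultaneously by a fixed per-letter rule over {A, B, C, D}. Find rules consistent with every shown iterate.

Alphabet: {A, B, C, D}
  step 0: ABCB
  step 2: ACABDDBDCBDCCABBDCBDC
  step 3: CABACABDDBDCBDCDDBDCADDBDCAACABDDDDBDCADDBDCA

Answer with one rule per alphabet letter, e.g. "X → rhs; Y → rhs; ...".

  step 2 ⇒ step 3: ACABDDBDCBDCCABBDCBDC ⇒ CAB·A·CAB·DD·BDC·BDC·DD·BDC·A·DD·BDC·A·A·CAB·DD·DD·BDC·A·DD·BDC·A
    A ↦ CAB
    B ↦ DD
    C ↦ A
    D ↦ BDC

A->CAB, B->DD, C->A, D->BDC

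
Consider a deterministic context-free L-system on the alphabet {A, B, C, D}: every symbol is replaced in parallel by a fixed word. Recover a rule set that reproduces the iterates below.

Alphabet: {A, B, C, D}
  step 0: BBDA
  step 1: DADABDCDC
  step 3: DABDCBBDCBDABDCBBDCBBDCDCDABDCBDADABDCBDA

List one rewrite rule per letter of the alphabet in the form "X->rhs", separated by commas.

A->DC, B->DA, C->B, D->BDC

  step 0 ⇒ step 1: BBDA ⇒ DA·DA·BDC·DC
    A ↦ DC
    B ↦ DA
    D ↦ BDC
    C ↦ B  (constrained at step 1)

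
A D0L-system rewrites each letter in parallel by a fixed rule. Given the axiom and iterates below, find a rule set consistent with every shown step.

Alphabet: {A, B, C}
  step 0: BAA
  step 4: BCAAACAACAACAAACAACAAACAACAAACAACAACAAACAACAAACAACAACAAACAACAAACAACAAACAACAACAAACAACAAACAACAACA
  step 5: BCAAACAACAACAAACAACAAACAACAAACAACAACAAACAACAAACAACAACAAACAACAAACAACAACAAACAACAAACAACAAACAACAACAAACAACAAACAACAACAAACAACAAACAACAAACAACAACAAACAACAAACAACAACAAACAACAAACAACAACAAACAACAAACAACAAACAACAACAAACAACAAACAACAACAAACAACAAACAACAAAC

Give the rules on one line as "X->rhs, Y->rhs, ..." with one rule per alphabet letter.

A->AAC, B->BC, C->A

  step 4 ⇒ step 5: BCAAACAACAACAAACAACAAACAACAAACAACAACAAACAACAAACAACAACAAACAACAAACAACAAACAACAACAAACAACAAACAACAACA ⇒ BC·A·AAC·AAC·AAC·A·AAC·AAC·A·AAC·AAC·A·AAC·AAC·AAC·A·AAC·AAC·A·AAC·AAC·AAC·A·AAC·AAC·A·AAC·AAC·AAC·A·AAC·AAC·A·AAC·AAC·A·AAC·AAC·AAC·A·AAC·AAC·A·AAC·AAC·AAC·A·AAC·AAC·A·AAC·AAC·A·AAC·AAC·AAC·A·AAC·AAC·A·AAC·AAC·AAC·A·AAC·AAC·A·AAC·AAC·AAC·A·AAC·AAC·A·AAC·AAC·A·AAC·AAC·AAC·A·AAC·AAC·A·AAC·AAC·AAC·A·AAC·AAC·A·AAC·AAC·A·AAC
    A ↦ AAC
    B ↦ BC
    C ↦ A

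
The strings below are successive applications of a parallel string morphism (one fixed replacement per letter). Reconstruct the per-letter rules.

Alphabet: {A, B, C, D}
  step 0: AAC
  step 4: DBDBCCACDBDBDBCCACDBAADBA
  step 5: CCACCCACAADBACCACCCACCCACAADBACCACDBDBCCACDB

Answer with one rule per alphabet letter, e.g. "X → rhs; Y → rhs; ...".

A->DB, B->AC, C->A, D->CC

  step 4 ⇒ step 5: DBDBCCACDBDBDBCCACDBAADBA ⇒ CC·AC·CC·AC·A·A·DB·A·CC·AC·CC·AC·CC·AC·A·A·DB·A·CC·AC·DB·DB·CC·AC·DB
    A ↦ DB
    B ↦ AC
    C ↦ A
    D ↦ CC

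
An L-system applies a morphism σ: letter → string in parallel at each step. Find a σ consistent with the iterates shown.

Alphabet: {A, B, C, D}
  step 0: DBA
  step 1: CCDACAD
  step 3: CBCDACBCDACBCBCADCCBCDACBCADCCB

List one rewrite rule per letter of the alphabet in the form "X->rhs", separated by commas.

  step 0 ⇒ step 1: DBA ⇒ C·CDA·CAD
    A ↦ CAD
    B ↦ CDA
    D ↦ C
    C ↦ CB  (constrained at step 1)

A->CAD, B->CDA, C->CB, D->C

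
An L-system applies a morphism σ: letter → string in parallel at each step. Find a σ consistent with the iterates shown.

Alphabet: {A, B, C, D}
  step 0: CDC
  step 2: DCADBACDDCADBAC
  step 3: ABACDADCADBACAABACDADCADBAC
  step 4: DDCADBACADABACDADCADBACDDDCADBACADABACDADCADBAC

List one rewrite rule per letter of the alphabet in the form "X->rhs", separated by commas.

A->D, B->DCA, C->BAC, D->A

  step 3 ⇒ step 4: ABACDADCADBACAABACDADCADBAC ⇒ D·DCA·D·BAC·A·D·A·BAC·D·A·DCA·D·BAC·D·D·DCA·D·BAC·A·D·A·BAC·D·A·DCA·D·BAC
    A ↦ D
    B ↦ DCA
    C ↦ BAC
    D ↦ A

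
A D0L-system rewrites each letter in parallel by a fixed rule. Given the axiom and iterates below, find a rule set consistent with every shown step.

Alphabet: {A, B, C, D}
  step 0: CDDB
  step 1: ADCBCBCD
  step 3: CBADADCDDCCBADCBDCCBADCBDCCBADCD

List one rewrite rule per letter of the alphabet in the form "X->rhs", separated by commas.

A->DC, B->CD, C->AD, D->CB

  step 0 ⇒ step 1: CDDB ⇒ AD·CB·CB·CD
    B ↦ CD
    C ↦ AD
    D ↦ CB
    A ↦ DC  (constrained at step 1)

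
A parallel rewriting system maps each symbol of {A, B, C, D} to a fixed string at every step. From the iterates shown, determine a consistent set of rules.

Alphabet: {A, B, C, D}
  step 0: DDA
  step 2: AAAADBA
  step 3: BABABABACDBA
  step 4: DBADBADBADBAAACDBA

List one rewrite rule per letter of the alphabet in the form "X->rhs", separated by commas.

  step 3 ⇒ step 4: BABABABACDBA ⇒ D·BA·D·BA·D·BA·D·BA·AA·C·D·BA
    A ↦ BA
    B ↦ D
    C ↦ AA
    D ↦ C

A->BA, B->D, C->AA, D->C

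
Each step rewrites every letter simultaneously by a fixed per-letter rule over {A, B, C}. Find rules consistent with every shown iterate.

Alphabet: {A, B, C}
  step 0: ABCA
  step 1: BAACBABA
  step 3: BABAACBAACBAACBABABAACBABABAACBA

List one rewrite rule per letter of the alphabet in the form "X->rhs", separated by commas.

A->BA, B->AC, C->BA

  step 0 ⇒ step 1: ABCA ⇒ BA·AC·BA·BA
    A ↦ BA
    B ↦ AC
    C ↦ BA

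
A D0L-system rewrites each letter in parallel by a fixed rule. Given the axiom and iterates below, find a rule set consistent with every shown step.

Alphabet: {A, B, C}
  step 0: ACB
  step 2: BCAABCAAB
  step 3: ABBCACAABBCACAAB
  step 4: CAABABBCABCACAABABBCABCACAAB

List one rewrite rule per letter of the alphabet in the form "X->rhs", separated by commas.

  step 3 ⇒ step 4: ABBCACAABBCACAAB ⇒ CA·AB·AB·B·CA·B·CA·CA·AB·AB·B·CA·B·CA·CA·AB
    A ↦ CA
    B ↦ AB
    C ↦ B

A->CA, B->AB, C->B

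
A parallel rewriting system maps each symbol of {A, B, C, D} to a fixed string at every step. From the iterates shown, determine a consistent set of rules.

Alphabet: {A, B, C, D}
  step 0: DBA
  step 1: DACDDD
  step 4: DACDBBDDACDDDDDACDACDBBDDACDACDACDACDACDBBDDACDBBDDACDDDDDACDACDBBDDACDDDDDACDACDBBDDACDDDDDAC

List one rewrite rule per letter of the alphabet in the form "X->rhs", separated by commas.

  step 0 ⇒ step 1: DBA ⇒ DAC·DD·D
    A ↦ D
    B ↦ DD
    D ↦ DAC
    C ↦ BBD  (constrained at step 1)

A->D, B->DD, C->BBD, D->DAC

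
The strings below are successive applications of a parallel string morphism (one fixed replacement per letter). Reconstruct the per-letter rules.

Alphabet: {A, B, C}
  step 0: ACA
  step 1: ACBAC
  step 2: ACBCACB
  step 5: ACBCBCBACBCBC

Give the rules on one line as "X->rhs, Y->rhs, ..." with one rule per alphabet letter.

  step 1 ⇒ step 2: ACBAC ⇒ AC·B·C·AC·B
    A ↦ AC
    B ↦ C
    C ↦ B

A->AC, B->C, C->B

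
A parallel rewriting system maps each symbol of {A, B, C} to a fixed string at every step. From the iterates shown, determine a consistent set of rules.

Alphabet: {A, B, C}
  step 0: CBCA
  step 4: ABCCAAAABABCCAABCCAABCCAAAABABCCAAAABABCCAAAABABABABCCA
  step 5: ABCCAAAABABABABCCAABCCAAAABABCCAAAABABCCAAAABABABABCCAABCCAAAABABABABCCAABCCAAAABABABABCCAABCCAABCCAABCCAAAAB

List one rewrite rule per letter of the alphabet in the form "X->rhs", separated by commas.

A->AB, B->CCA, C->A

  step 4 ⇒ step 5: ABCCAAAABABCCAABCCAABCCAAAABABCCAAAABABCCAAAABABABABCCA ⇒ AB·CCA·A·A·AB·AB·AB·AB·CCA·AB·CCA·A·A·AB·AB·CCA·A·A·AB·AB·CCA·A·A·AB·AB·AB·AB·CCA·AB·CCA·A·A·AB·AB·AB·AB·CCA·AB·CCA·A·A·AB·AB·AB·AB·CCA·AB·CCA·AB·CCA·AB·CCA·A·A·AB
    A ↦ AB
    B ↦ CCA
    C ↦ A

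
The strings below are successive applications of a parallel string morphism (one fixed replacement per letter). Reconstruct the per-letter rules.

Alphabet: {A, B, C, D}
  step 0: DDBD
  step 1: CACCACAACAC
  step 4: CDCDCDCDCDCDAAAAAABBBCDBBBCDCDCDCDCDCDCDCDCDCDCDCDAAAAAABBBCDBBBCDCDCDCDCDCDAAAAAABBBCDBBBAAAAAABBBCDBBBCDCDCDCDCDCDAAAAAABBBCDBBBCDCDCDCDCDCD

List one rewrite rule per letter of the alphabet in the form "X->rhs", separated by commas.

A->CD, B->AA, C->BBB, D->CAC

  step 0 ⇒ step 1: DDBD ⇒ CAC·CAC·AA·CAC
    B ↦ AA
    D ↦ CAC
    A ↦ CD  (constrained at step 1)
    C ↦ BBB  (constrained at step 1)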